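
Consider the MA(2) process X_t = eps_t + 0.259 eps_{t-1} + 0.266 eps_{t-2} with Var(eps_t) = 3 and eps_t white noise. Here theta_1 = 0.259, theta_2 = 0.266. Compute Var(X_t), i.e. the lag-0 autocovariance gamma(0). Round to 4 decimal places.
\gamma(0) = 3.4135

For an MA(q) process X_t = eps_t + sum_i theta_i eps_{t-i} with
Var(eps_t) = sigma^2, the variance is
  gamma(0) = sigma^2 * (1 + sum_i theta_i^2).
  sum_i theta_i^2 = (0.259)^2 + (0.266)^2 = 0.067081 + 0.070756 = 0.137837.
  gamma(0) = 3 * (1 + 0.137837) = 3 * 1.137837 = 3.413511, which rounds to 3.4135.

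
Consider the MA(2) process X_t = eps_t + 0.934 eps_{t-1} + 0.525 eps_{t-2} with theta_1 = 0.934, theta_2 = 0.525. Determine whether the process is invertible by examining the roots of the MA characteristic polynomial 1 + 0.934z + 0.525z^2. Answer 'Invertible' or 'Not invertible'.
\text{Invertible}

The MA(q) characteristic polynomial is P(z) = 1 + 0.934z + 0.525z^2.
Invertibility requires all roots to lie outside the unit circle, i.e. |z| > 1 for every root.
Set 1 + (0.934) z + (0.525) z^2 = 0, i.e. a z^2 + b z + c = 0 with a = 0.525, b = 0.934, c = 1.
Discriminant D = b^2 - 4ac = (0.934)^2 - 4*(0.525)*1 = 0.872356 - (2.1) = -1.227644.
D < 0, so the roots are the complex-conjugate pair z = (-b +/- i sqrt(-D)) / (2a) = -0.8895 +/- 1.0552i.
For a conjugate pair |z|^2 = z * conj(z) = (product of roots) = c/a = 1/(0.525) = 1.904762, so |z| = sqrt(1.904762) = 1.3801 for both roots.
Moduli of all roots: 1.3801, 1.3801.
All moduli strictly greater than 1? Yes.
Verdict: Invertible.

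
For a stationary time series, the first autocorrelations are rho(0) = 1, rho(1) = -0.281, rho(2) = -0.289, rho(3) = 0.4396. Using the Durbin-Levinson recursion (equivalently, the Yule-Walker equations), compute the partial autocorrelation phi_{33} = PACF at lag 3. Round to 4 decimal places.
\phi_{33} = 0.2761

The PACF at lag k is phi_{kk}, the last component of the solution
to the Yule-Walker system G_k phi = r_k where
  (G_k)_{ij} = rho(|i - j|), (r_k)_i = rho(i), i,j = 1..k.
Equivalently, Durbin-Levinson gives phi_{kk} iteratively:
  phi_{11} = rho(1)
  phi_{kk} = [rho(k) - sum_{j=1..k-1} phi_{k-1,j} rho(k-j)]
            / [1 - sum_{j=1..k-1} phi_{k-1,j} rho(j)],
  phi_{k,j} = phi_{k-1,j} - phi_{kk} phi_{k-1,k-j},  j = 1..k-1.
Step k = 1:
  phi_11 = rho(1) = -0.281.
Step k = 2:
  phi_22 = [rho(2) - phi_11 rho(1)] / [1 - phi_11 rho(1)] = [-0.289 - (-0.281)(-0.281)] / [1 - (-0.281)(-0.281)]
         = -0.367961 / 0.921039 = -0.399506.
  Update: phi_21 = phi_11 - phi_22 phi_11 = -0.281 - (-0.399506)(-0.281) = -0.393261.
Step k = 3:
  phi_33 = [rho(3) - phi_21 rho(2) - phi_22 rho(1)] / [1 - phi_21 rho(1) - phi_22 rho(2)]
    numerator   = 0.4396 - (-0.393261)(-0.289) - (-0.399506)(-0.281) = 0.21368618
    denominator = 1 - (-0.393261)(-0.281) - (-0.399506)(-0.289) = 0.77403622
  phi_33 = 0.21368618 / 0.77403622 = 0.2761.
Therefore phi_{33} = 0.2761.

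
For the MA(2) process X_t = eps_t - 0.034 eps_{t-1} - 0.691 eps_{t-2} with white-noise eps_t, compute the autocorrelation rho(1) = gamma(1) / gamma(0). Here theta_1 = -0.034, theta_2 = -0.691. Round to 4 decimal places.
\rho(1) = -0.0071

For an MA(q) process with theta_0 = 1, the autocovariance is
  gamma(k) = sigma^2 * sum_{i=0..q-k} theta_i * theta_{i+k},
and rho(k) = gamma(k) / gamma(0). Sigma^2 cancels.
  numerator   = (1)*(-0.034) + (-0.034)*(-0.691) = -0.010506.
  denominator = (1)^2 + (-0.034)^2 + (-0.691)^2 = 1.478637.
  rho(1) = -0.010506 / 1.478637 = -0.0071.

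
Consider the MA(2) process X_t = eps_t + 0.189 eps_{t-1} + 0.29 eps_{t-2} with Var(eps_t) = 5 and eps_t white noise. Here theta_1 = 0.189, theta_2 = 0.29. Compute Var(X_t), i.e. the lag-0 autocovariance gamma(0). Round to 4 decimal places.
\gamma(0) = 5.5991

For an MA(q) process X_t = eps_t + sum_i theta_i eps_{t-i} with
Var(eps_t) = sigma^2, the variance is
  gamma(0) = sigma^2 * (1 + sum_i theta_i^2).
  sum_i theta_i^2 = (0.189)^2 + (0.29)^2 = 0.035721 + 0.0841 = 0.119821.
  gamma(0) = 5 * (1 + 0.119821) = 5 * 1.119821 = 5.599105, which rounds to 5.5991.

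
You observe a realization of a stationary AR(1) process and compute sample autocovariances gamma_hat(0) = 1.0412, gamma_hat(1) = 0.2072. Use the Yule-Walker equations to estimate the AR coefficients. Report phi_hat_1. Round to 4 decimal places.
\hat\phi_{1} = 0.1990

The Yule-Walker equations for an AR(p) process read, in matrix form,
  Gamma_p phi = r_p,   with   (Gamma_p)_{ij} = gamma(|i - j|),
                       (r_p)_i = gamma(i),   i,j = 1..p.
Substitute the sample gammas (Toeplitz matrix and right-hand side of size 1):
  Gamma_p = [[1.0412]]
  r_p     = [0.2072]
With p = 1 this is the single equation gamma(0) phi_1 = gamma(1):
  phi_hat_1 = gamma(1) / gamma(0) = 0.2072 / 1.0412 = 0.1990.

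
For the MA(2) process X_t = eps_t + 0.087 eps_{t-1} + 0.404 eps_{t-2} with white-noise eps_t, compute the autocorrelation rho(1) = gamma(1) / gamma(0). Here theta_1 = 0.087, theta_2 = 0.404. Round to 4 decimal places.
\rho(1) = 0.1043

For an MA(q) process with theta_0 = 1, the autocovariance is
  gamma(k) = sigma^2 * sum_{i=0..q-k} theta_i * theta_{i+k},
and rho(k) = gamma(k) / gamma(0). Sigma^2 cancels.
  numerator   = (1)*(0.087) + (0.087)*(0.404) = 0.122148.
  denominator = (1)^2 + (0.087)^2 + (0.404)^2 = 1.170785.
  rho(1) = 0.122148 / 1.170785 = 0.1043.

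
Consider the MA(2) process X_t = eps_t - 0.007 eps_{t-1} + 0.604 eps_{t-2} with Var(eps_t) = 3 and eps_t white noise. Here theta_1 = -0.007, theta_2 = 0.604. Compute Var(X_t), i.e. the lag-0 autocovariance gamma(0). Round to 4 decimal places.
\gamma(0) = 4.0946

For an MA(q) process X_t = eps_t + sum_i theta_i eps_{t-i} with
Var(eps_t) = sigma^2, the variance is
  gamma(0) = sigma^2 * (1 + sum_i theta_i^2).
  sum_i theta_i^2 = (-0.007)^2 + (0.604)^2 = 0.000049 + 0.364816 = 0.364865.
  gamma(0) = 3 * (1 + 0.364865) = 3 * 1.364865 = 4.094595, which rounds to 4.0946.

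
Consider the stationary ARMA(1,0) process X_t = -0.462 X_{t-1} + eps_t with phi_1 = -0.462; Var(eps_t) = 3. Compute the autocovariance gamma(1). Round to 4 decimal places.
\gamma(1) = -1.7621

Multiply the model equation by X_{t-k} and take expectations. With theta_0 = psi_0 = 1 and psi_j the MA(infinity) weights, this gives
  gamma(k) - sum_i phi_i gamma(k-i) = c_k,
  c_k = sigma^2 * sum_{j=k..q} theta_j psi_{j-k}   (c_k = 0 for k > q),
using gamma(-m) = gamma(m).
Pure AR (q = 0): c_0 = sigma^2 = 3, c_k = 0 for k >= 1.
Equations for k = 0 and k = 1 (AR order 1):
  gamma(0) = phi_1 gamma(1) + c_0
  gamma(1) = phi_1 gamma(0) + c_1
Substituting the second into the first: gamma(0) (1 - phi_1^2) = c_0 + phi_1 c_1, so
  gamma(0) = c_0 / (1 - phi_1^2) = 3 / (1 - (-0.462)^2) = 3 / 0.786556 = 3.814096.
  gamma(1) = phi_1 gamma(0) = (-0.462)(3.814096) = -1.762112.
Therefore gamma(1) = -1.7621 (to 4 decimal places).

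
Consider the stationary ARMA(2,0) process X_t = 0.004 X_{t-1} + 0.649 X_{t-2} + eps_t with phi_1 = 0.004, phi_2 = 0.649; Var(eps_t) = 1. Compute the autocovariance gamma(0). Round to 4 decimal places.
\gamma(0) = 1.7279

Multiply the model equation by X_{t-k} and take expectations. With theta_0 = psi_0 = 1 and psi_j the MA(infinity) weights, this gives
  gamma(k) - sum_i phi_i gamma(k-i) = c_k,
  c_k = sigma^2 * sum_{j=k..q} theta_j psi_{j-k}   (c_k = 0 for k > q),
using gamma(-m) = gamma(m).
Pure AR (q = 0): c_0 = sigma^2 = 1, c_k = 0 for k >= 1.
Equations for k = 0, 1, 2 (AR order 2, c_2 = 0):
  (E0) gamma(0) = phi_1 gamma(1) + phi_2 gamma(2) + c_0
  (E1) gamma(1) = phi_1 gamma(0) + phi_2 gamma(1) + c_1
  (E2) gamma(2) = phi_1 gamma(1) + phi_2 gamma(0)
From (E1): gamma(1) = A gamma(0) + B with
  A = phi_1 / (1 - phi_2) = 0.004 / 0.351 = 0.011396,   B = c_1 / (1 - phi_2) = 0 / 0.351 = 0.
Insert (E2) into (E0): gamma(0) (1 - phi_2^2) = phi_1 (1 + phi_2) gamma(1) + c_0.
  phi_1 (1 + phi_2) = (0.004)(1.649) = 0.006596,   1 - phi_2^2 = 0.578799.
Replace gamma(1) by A gamma(0) + B and collect gamma(0):
  gamma(0) [0.578799 - (0.006596)(0.011396)] = c_0 = 1
  gamma(0) * 0.578724 = 1
  gamma(0) = 1 / 0.578724 = 1.72794.
Therefore gamma(0) = 1.7279 (to 4 decimal places).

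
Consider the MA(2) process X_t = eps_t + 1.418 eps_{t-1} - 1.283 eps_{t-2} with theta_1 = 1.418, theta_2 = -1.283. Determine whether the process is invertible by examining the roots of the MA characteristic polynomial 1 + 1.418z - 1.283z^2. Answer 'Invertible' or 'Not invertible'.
\text{Not invertible}

The MA(q) characteristic polynomial is P(z) = 1 + 1.418z - 1.283z^2.
Invertibility requires all roots to lie outside the unit circle, i.e. |z| > 1 for every root.
Set 1 + (1.418) z + (-1.283) z^2 = 0, i.e. a z^2 + b z + c = 0 with a = -1.283, b = 1.418, c = 1.
Discriminant D = b^2 - 4ac = (1.418)^2 - 4*(-1.283)*1 = 2.010724 - (-5.132) = 7.142724.
D >= 0, so the roots are real: z = (-b +/- sqrt(D)) / (2a) = (-1.418 +/- 2.672588) / (-2.566).
  z_1 = (-1.418 + 2.672588) / (-2.566) = -0.4889,   |z_1| = 0.4889.
  z_2 = (-1.418 - 2.672588) / (-2.566) = 1.5941,   |z_2| = 1.5941.
Moduli of all roots: 0.4889, 1.5941.
All moduli strictly greater than 1? No.
Verdict: Not invertible.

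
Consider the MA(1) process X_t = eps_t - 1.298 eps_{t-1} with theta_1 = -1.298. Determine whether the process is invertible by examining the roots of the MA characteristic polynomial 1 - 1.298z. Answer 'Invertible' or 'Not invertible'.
\text{Not invertible}

The MA(q) characteristic polynomial is P(z) = 1 - 1.298z.
Invertibility requires all roots to lie outside the unit circle, i.e. |z| > 1 for every root.
This is linear in z: 1 + (-1.298) z = 0  =>  z = -1/(-1.298) = 0.770416,  |z| = 0.770416.
Moduli of all roots: 0.7704.
All moduli strictly greater than 1? No.
Verdict: Not invertible.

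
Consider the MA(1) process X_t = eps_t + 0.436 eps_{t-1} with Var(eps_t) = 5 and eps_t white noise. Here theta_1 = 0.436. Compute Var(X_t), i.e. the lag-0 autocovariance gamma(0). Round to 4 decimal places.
\gamma(0) = 5.9505

For an MA(q) process X_t = eps_t + sum_i theta_i eps_{t-i} with
Var(eps_t) = sigma^2, the variance is
  gamma(0) = sigma^2 * (1 + sum_i theta_i^2).
  sum_i theta_i^2 = (0.436)^2 = 0.190096.
  gamma(0) = 5 * (1 + 0.190096) = 5 * 1.190096 = 5.95048, which rounds to 5.9505.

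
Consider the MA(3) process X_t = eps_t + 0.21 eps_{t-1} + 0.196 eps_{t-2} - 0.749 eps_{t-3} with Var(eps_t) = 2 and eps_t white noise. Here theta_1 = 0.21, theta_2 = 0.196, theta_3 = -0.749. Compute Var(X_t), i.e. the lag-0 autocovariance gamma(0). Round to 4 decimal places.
\gamma(0) = 3.2870

For an MA(q) process X_t = eps_t + sum_i theta_i eps_{t-i} with
Var(eps_t) = sigma^2, the variance is
  gamma(0) = sigma^2 * (1 + sum_i theta_i^2).
  sum_i theta_i^2 = (0.21)^2 + (0.196)^2 + (-0.749)^2 = 0.0441 + 0.038416 + 0.561001 = 0.643517.
  gamma(0) = 2 * (1 + 0.643517) = 2 * 1.643517 = 3.287034, which rounds to 3.2870.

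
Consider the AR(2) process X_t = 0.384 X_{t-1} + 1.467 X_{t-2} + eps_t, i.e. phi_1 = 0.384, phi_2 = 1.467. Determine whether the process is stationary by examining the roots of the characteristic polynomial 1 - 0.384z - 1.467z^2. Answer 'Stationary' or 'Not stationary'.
\text{Not stationary}

The AR(p) characteristic polynomial is P(z) = 1 - 0.384z - 1.467z^2.
Stationarity requires all roots to lie outside the unit circle, i.e. |z| > 1 for every root.
Set 1 + (-0.384) z + (-1.467) z^2 = 0, i.e. a z^2 + b z + c = 0 with a = -1.467, b = -0.384, c = 1.
Discriminant D = b^2 - 4ac = (-0.384)^2 - 4*(-1.467)*1 = 0.147456 - (-5.868) = 6.015456.
D >= 0, so the roots are real: z = (-b +/- sqrt(D)) / (2a) = (0.384 +/- 2.452643) / (-2.934).
  z_1 = (0.384 + 2.452643) / (-2.934) = -0.9668,   |z_1| = 0.9668.
  z_2 = (0.384 - 2.452643) / (-2.934) = 0.7051,   |z_2| = 0.7051.
Moduli of all roots: 0.9668, 0.7051.
All moduli strictly greater than 1? No.
Verdict: Not stationary.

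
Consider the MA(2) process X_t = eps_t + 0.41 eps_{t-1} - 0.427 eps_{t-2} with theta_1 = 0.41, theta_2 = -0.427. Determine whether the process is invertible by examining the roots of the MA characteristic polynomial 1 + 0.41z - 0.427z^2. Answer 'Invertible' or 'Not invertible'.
\text{Invertible}

The MA(q) characteristic polynomial is P(z) = 1 + 0.41z - 0.427z^2.
Invertibility requires all roots to lie outside the unit circle, i.e. |z| > 1 for every root.
Set 1 + (0.41) z + (-0.427) z^2 = 0, i.e. a z^2 + b z + c = 0 with a = -0.427, b = 0.41, c = 1.
Discriminant D = b^2 - 4ac = (0.41)^2 - 4*(-0.427)*1 = 0.1681 - (-1.708) = 1.8761.
D >= 0, so the roots are real: z = (-b +/- sqrt(D)) / (2a) = (-0.41 +/- 1.369708) / (-0.854).
  z_1 = (-0.41 + 1.369708) / (-0.854) = -1.1238,   |z_1| = 1.1238.
  z_2 = (-0.41 - 1.369708) / (-0.854) = 2.084,   |z_2| = 2.084.
Moduli of all roots: 1.1238, 2.0840.
All moduli strictly greater than 1? Yes.
Verdict: Invertible.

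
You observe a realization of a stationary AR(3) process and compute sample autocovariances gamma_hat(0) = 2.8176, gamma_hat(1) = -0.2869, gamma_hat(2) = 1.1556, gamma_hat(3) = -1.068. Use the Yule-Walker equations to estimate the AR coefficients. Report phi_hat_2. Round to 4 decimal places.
\hat\phi_{2} = 0.3810

The Yule-Walker equations for an AR(p) process read, in matrix form,
  Gamma_p phi = r_p,   with   (Gamma_p)_{ij} = gamma(|i - j|),
                       (r_p)_i = gamma(i),   i,j = 1..p.
Substitute the sample gammas (Toeplitz matrix and right-hand side of size 3):
  Gamma_p = [[2.8176, -0.2869, 1.1556], [-0.2869, 2.8176, -0.2869], [1.1556, -0.2869, 2.8176]]
  r_p     = [-0.2869, 1.1556, -1.068]
Written out (R1..R3):
  (R1) 2.8176 phi_1 - 0.2869 phi_2 + 1.1556 phi_3 = -0.2869
  (R2) -0.2869 phi_1 + 2.8176 phi_2 - 0.2869 phi_3 = 1.1556
  (R3) 1.1556 phi_1 - 0.2869 phi_2 + 2.8176 phi_3 = -1.068
Gaussian elimination:
  R2 <- R2 - (-0.2869/2.8176) R1 = R2 - (-0.101824) R1:  2.788387 phi_2 - 0.169232 phi_3 = 1.126387
  R3 <- R3 - (1.1556/2.8176) R1 = R3 - (0.410136) R1:  -0.169232 phi_2 + 2.343647 phi_3 = -0.950332
  R3 <- R3 - (-0.169232/2.788387) R2 = R3 - (-0.060692) R2:  2.333376 phi_3 = -0.88197
Back-substitution:
  phi_hat_3 = -0.88197 / 2.333376 = -0.37798
  phi_hat_2 = (1.126387 - (-0.169232)(-0.37798)) / 2.788387 = 0.381016
  phi_hat_1 = (-0.2869 - (-0.2869)(0.381016) - (1.1556)(-0.37798)) / 2.8176 = 0.091996
So phi_hat = [0.0920, 0.3810, -0.3780].
Therefore phi_hat_2 = 0.3810.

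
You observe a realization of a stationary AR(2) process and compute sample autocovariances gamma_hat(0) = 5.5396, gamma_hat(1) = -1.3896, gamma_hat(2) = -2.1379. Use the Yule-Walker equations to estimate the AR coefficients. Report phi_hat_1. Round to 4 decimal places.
\hat\phi_{1} = -0.3710

The Yule-Walker equations for an AR(p) process read, in matrix form,
  Gamma_p phi = r_p,   with   (Gamma_p)_{ij} = gamma(|i - j|),
                       (r_p)_i = gamma(i),   i,j = 1..p.
Substitute the sample gammas (Toeplitz matrix and right-hand side of size 2):
  Gamma_p = [[5.5396, -1.3896], [-1.3896, 5.5396]]
  r_p     = [-1.3896, -2.1379]
Written out:
  5.5396 phi_1 - 1.3896 phi_2 = -1.3896
  -1.3896 phi_1 + 5.5396 phi_2 = -2.1379
Solve by Cramer's rule:
  det = gamma(0)^2 - gamma(1)^2 = (5.5396)^2 - (-1.3896)^2 = 30.68716816 - 1.93098816 = 28.75618
  phi_hat_1 = [gamma(1) gamma(0) - gamma(1) gamma(2)] / det = [(-1.3896)(5.5396) - (-1.3896)(-2.1379)] / 28.75618 = -10.668654 / 28.75618 = -0.371
  phi_hat_2 = [gamma(0) gamma(2) - gamma(1)^2] / det = [(5.5396)(-2.1379) - (-1.3896)^2] / 28.75618 = -13.774099 / 28.75618 = -0.479
So phi_hat = [-0.3710, -0.4790].
Therefore phi_hat_1 = -0.3710.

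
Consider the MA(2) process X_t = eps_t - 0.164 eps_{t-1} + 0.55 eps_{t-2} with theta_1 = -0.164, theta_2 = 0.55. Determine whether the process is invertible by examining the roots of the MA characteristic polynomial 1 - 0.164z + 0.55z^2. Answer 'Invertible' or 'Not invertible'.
\text{Invertible}

The MA(q) characteristic polynomial is P(z) = 1 - 0.164z + 0.55z^2.
Invertibility requires all roots to lie outside the unit circle, i.e. |z| > 1 for every root.
Set 1 + (-0.164) z + (0.55) z^2 = 0, i.e. a z^2 + b z + c = 0 with a = 0.55, b = -0.164, c = 1.
Discriminant D = b^2 - 4ac = (-0.164)^2 - 4*(0.55)*1 = 0.026896 - (2.2) = -2.173104.
D < 0, so the roots are the complex-conjugate pair z = (-b +/- i sqrt(-D)) / (2a) = 0.1491 +/- 1.3401i.
For a conjugate pair |z|^2 = z * conj(z) = (product of roots) = c/a = 1/(0.55) = 1.818182, so |z| = sqrt(1.818182) = 1.3484 for both roots.
Moduli of all roots: 1.3484, 1.3484.
All moduli strictly greater than 1? Yes.
Verdict: Invertible.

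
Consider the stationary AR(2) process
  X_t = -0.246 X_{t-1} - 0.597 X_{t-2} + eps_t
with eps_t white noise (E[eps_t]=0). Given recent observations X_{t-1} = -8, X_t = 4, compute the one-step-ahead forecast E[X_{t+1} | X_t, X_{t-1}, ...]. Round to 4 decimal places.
E[X_{t+1} \mid \mathcal F_t] = 3.7920

For an AR(p) model X_t = c + sum_i phi_i X_{t-i} + eps_t, the
one-step-ahead conditional mean is
  E[X_{t+1} | X_t, ...] = c + sum_i phi_i X_{t+1-i}.
Substitute known values:
  E[X_{t+1} | ...] = (-0.246) * (4) + (-0.597) * (-8)
                   = 3.7920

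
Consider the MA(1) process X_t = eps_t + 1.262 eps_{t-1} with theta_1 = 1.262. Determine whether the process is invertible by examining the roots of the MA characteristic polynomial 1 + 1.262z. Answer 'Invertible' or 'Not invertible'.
\text{Not invertible}

The MA(q) characteristic polynomial is P(z) = 1 + 1.262z.
Invertibility requires all roots to lie outside the unit circle, i.e. |z| > 1 for every root.
This is linear in z: 1 + (1.262) z = 0  =>  z = -1/(1.262) = -0.792393,  |z| = 0.792393.
Moduli of all roots: 0.7924.
All moduli strictly greater than 1? No.
Verdict: Not invertible.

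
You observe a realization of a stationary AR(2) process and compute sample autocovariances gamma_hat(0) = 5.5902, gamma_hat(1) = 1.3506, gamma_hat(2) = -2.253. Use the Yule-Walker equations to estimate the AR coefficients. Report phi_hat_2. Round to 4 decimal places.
\hat\phi_{2} = -0.4900

The Yule-Walker equations for an AR(p) process read, in matrix form,
  Gamma_p phi = r_p,   with   (Gamma_p)_{ij} = gamma(|i - j|),
                       (r_p)_i = gamma(i),   i,j = 1..p.
Substitute the sample gammas (Toeplitz matrix and right-hand side of size 2):
  Gamma_p = [[5.5902, 1.3506], [1.3506, 5.5902]]
  r_p     = [1.3506, -2.253]
Written out:
  5.5902 phi_1 + 1.3506 phi_2 = 1.3506
  1.3506 phi_1 + 5.5902 phi_2 = -2.253
Solve by Cramer's rule:
  det = gamma(0)^2 - gamma(1)^2 = (5.5902)^2 - (1.3506)^2 = 31.25033604 - 1.82412036 = 29.42621568
  phi_hat_1 = [gamma(1) gamma(0) - gamma(1) gamma(2)] / det = [(1.3506)(5.5902) - (1.3506)(-2.253)] / 29.42621568 = 10.59302592 / 29.42621568 = 0.36
  phi_hat_2 = [gamma(0) gamma(2) - gamma(1)^2] / det = [(5.5902)(-2.253) - (1.3506)^2] / 29.42621568 = -14.41884096 / 29.42621568 = -0.49
So phi_hat = [0.3600, -0.4900].
Therefore phi_hat_2 = -0.4900.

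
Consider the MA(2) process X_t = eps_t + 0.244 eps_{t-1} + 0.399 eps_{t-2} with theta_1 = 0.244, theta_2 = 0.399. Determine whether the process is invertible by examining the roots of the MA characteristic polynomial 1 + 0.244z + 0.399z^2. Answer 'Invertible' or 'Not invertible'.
\text{Invertible}

The MA(q) characteristic polynomial is P(z) = 1 + 0.244z + 0.399z^2.
Invertibility requires all roots to lie outside the unit circle, i.e. |z| > 1 for every root.
Set 1 + (0.244) z + (0.399) z^2 = 0, i.e. a z^2 + b z + c = 0 with a = 0.399, b = 0.244, c = 1.
Discriminant D = b^2 - 4ac = (0.244)^2 - 4*(0.399)*1 = 0.059536 - (1.596) = -1.536464.
D < 0, so the roots are the complex-conjugate pair z = (-b +/- i sqrt(-D)) / (2a) = -0.3058 +/- 1.5533i.
For a conjugate pair |z|^2 = z * conj(z) = (product of roots) = c/a = 1/(0.399) = 2.506266, so |z| = sqrt(2.506266) = 1.5831 for both roots.
Moduli of all roots: 1.5831, 1.5831.
All moduli strictly greater than 1? Yes.
Verdict: Invertible.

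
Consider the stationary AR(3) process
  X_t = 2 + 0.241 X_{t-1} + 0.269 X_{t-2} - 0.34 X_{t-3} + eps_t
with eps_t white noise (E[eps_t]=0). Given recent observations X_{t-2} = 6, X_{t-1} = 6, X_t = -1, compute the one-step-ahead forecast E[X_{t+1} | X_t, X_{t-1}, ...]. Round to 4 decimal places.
E[X_{t+1} \mid \mathcal F_t] = 1.3330

For an AR(p) model X_t = c + sum_i phi_i X_{t-i} + eps_t, the
one-step-ahead conditional mean is
  E[X_{t+1} | X_t, ...] = c + sum_i phi_i X_{t+1-i}.
Substitute known values:
  E[X_{t+1} | ...] = 2 + (0.241) * (-1) + (0.269) * (6) + (-0.34) * (6)
                   = 1.3330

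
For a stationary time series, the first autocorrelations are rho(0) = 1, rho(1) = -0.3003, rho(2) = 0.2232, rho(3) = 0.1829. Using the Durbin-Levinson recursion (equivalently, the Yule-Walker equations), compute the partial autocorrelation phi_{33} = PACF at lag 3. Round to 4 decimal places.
\phi_{33} = 0.3190

The PACF at lag k is phi_{kk}, the last component of the solution
to the Yule-Walker system G_k phi = r_k where
  (G_k)_{ij} = rho(|i - j|), (r_k)_i = rho(i), i,j = 1..k.
Equivalently, Durbin-Levinson gives phi_{kk} iteratively:
  phi_{11} = rho(1)
  phi_{kk} = [rho(k) - sum_{j=1..k-1} phi_{k-1,j} rho(k-j)]
            / [1 - sum_{j=1..k-1} phi_{k-1,j} rho(j)],
  phi_{k,j} = phi_{k-1,j} - phi_{kk} phi_{k-1,k-j},  j = 1..k-1.
Step k = 1:
  phi_11 = rho(1) = -0.3003.
Step k = 2:
  phi_22 = [rho(2) - phi_11 rho(1)] / [1 - phi_11 rho(1)] = [0.2232 - (-0.3003)(-0.3003)] / [1 - (-0.3003)(-0.3003)]
         = 0.13301991 / 0.90981991 = 0.146205.
  Update: phi_21 = phi_11 - phi_22 phi_11 = -0.3003 - (0.146205)(-0.3003) = -0.256395.
Step k = 3:
  phi_33 = [rho(3) - phi_21 rho(2) - phi_22 rho(1)] / [1 - phi_21 rho(1) - phi_22 rho(2)]
    numerator   = 0.1829 - (-0.256395)(0.2232) - (0.146205)(-0.3003) = 0.28403257
    denominator = 1 - (-0.256395)(-0.3003) - (0.146205)(0.2232) = 0.89037178
  phi_33 = 0.28403257 / 0.89037178 = 0.319.
Therefore phi_{33} = 0.3190.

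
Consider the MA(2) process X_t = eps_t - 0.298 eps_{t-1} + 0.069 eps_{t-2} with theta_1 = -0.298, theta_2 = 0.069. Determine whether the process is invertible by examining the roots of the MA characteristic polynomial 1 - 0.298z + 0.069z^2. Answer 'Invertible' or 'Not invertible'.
\text{Invertible}

The MA(q) characteristic polynomial is P(z) = 1 - 0.298z + 0.069z^2.
Invertibility requires all roots to lie outside the unit circle, i.e. |z| > 1 for every root.
Set 1 + (-0.298) z + (0.069) z^2 = 0, i.e. a z^2 + b z + c = 0 with a = 0.069, b = -0.298, c = 1.
Discriminant D = b^2 - 4ac = (-0.298)^2 - 4*(0.069)*1 = 0.088804 - (0.276) = -0.187196.
D < 0, so the roots are the complex-conjugate pair z = (-b +/- i sqrt(-D)) / (2a) = 2.1594 +/- 3.1352i.
For a conjugate pair |z|^2 = z * conj(z) = (product of roots) = c/a = 1/(0.069) = 14.492754, so |z| = sqrt(14.492754) = 3.8069 for both roots.
Moduli of all roots: 3.8069, 3.8069.
All moduli strictly greater than 1? Yes.
Verdict: Invertible.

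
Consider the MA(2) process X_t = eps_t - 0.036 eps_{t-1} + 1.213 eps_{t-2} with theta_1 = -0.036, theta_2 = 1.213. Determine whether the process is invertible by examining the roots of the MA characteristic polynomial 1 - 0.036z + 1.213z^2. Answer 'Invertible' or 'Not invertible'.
\text{Not invertible}

The MA(q) characteristic polynomial is P(z) = 1 - 0.036z + 1.213z^2.
Invertibility requires all roots to lie outside the unit circle, i.e. |z| > 1 for every root.
Set 1 + (-0.036) z + (1.213) z^2 = 0, i.e. a z^2 + b z + c = 0 with a = 1.213, b = -0.036, c = 1.
Discriminant D = b^2 - 4ac = (-0.036)^2 - 4*(1.213)*1 = 0.001296 - (4.852) = -4.850704.
D < 0, so the roots are the complex-conjugate pair z = (-b +/- i sqrt(-D)) / (2a) = 0.0148 +/- 0.9078i.
For a conjugate pair |z|^2 = z * conj(z) = (product of roots) = c/a = 1/(1.213) = 0.824402, so |z| = sqrt(0.824402) = 0.908 for both roots.
Moduli of all roots: 0.9080, 0.9080.
All moduli strictly greater than 1? No.
Verdict: Not invertible.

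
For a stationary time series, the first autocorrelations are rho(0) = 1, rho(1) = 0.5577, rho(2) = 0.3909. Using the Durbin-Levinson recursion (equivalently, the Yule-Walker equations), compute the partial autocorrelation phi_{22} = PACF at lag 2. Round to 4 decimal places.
\phi_{22} = 0.1159

The PACF at lag k is phi_{kk}, the last component of the solution
to the Yule-Walker system G_k phi = r_k where
  (G_k)_{ij} = rho(|i - j|), (r_k)_i = rho(i), i,j = 1..k.
Equivalently, Durbin-Levinson gives phi_{kk} iteratively:
  phi_{11} = rho(1)
  phi_{kk} = [rho(k) - sum_{j=1..k-1} phi_{k-1,j} rho(k-j)]
            / [1 - sum_{j=1..k-1} phi_{k-1,j} rho(j)],
  phi_{k,j} = phi_{k-1,j} - phi_{kk} phi_{k-1,k-j},  j = 1..k-1.
Step k = 1:
  phi_11 = rho(1) = 0.5577.
Step k = 2:
  phi_22 = [rho(2) - phi_11 rho(1)] / [1 - phi_11 rho(1)] = [0.3909 - (0.5577)(0.5577)] / [1 - (0.5577)(0.5577)]
         = 0.07987071 / 0.68897071 = 0.1159.
Therefore phi_{22} = 0.1159.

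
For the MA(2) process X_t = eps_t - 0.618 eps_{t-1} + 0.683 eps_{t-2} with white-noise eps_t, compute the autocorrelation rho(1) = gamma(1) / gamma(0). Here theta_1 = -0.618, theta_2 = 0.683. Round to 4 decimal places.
\rho(1) = -0.5627

For an MA(q) process with theta_0 = 1, the autocovariance is
  gamma(k) = sigma^2 * sum_{i=0..q-k} theta_i * theta_{i+k},
and rho(k) = gamma(k) / gamma(0). Sigma^2 cancels.
  numerator   = (1)*(-0.618) + (-0.618)*(0.683) = -1.040094.
  denominator = (1)^2 + (-0.618)^2 + (0.683)^2 = 1.848413.
  rho(1) = -1.040094 / 1.848413 = -0.5627.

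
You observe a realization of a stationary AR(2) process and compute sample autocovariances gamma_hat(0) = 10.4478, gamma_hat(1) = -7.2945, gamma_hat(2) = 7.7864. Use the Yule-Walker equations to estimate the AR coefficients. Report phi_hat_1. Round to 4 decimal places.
\hat\phi_{1} = -0.3470

The Yule-Walker equations for an AR(p) process read, in matrix form,
  Gamma_p phi = r_p,   with   (Gamma_p)_{ij} = gamma(|i - j|),
                       (r_p)_i = gamma(i),   i,j = 1..p.
Substitute the sample gammas (Toeplitz matrix and right-hand side of size 2):
  Gamma_p = [[10.4478, -7.2945], [-7.2945, 10.4478]]
  r_p     = [-7.2945, 7.7864]
Written out:
  10.4478 phi_1 - 7.2945 phi_2 = -7.2945
  -7.2945 phi_1 + 10.4478 phi_2 = 7.7864
Solve by Cramer's rule:
  det = gamma(0)^2 - gamma(1)^2 = (10.4478)^2 - (-7.2945)^2 = 109.15652484 - 53.20973025 = 55.94679459
  phi_hat_1 = [gamma(1) gamma(0) - gamma(1) gamma(2)] / det = [(-7.2945)(10.4478) - (-7.2945)(7.7864)] / 55.94679459 = -19.4135823 / 55.94679459 = -0.347
  phi_hat_2 = [gamma(0) gamma(2) - gamma(1)^2] / det = [(10.4478)(7.7864) - (-7.2945)^2] / 55.94679459 = 28.14101967 / 55.94679459 = 0.503
So phi_hat = [-0.3470, 0.5030].
Therefore phi_hat_1 = -0.3470.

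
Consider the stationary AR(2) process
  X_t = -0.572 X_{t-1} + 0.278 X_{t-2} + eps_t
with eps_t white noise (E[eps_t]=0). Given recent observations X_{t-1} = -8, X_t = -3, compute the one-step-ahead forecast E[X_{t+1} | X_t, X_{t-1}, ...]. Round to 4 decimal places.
E[X_{t+1} \mid \mathcal F_t] = -0.5080

For an AR(p) model X_t = c + sum_i phi_i X_{t-i} + eps_t, the
one-step-ahead conditional mean is
  E[X_{t+1} | X_t, ...] = c + sum_i phi_i X_{t+1-i}.
Substitute known values:
  E[X_{t+1} | ...] = (-0.572) * (-3) + (0.278) * (-8)
                   = -0.5080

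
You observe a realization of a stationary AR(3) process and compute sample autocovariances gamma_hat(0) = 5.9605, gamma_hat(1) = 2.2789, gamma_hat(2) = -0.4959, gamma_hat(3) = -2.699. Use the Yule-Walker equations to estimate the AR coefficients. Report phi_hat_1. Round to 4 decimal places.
\hat\phi_{1} = 0.3800

The Yule-Walker equations for an AR(p) process read, in matrix form,
  Gamma_p phi = r_p,   with   (Gamma_p)_{ij} = gamma(|i - j|),
                       (r_p)_i = gamma(i),   i,j = 1..p.
Substitute the sample gammas (Toeplitz matrix and right-hand side of size 3):
  Gamma_p = [[5.9605, 2.2789, -0.4959], [2.2789, 5.9605, 2.2789], [-0.4959, 2.2789, 5.9605]]
  r_p     = [2.2789, -0.4959, -2.699]
Written out (R1..R3):
  (R1) 5.9605 phi_1 + 2.2789 phi_2 - 0.4959 phi_3 = 2.2789
  (R2) 2.2789 phi_1 + 5.9605 phi_2 + 2.2789 phi_3 = -0.4959
  (R3) -0.4959 phi_1 + 2.2789 phi_2 + 5.9605 phi_3 = -2.699
Gaussian elimination:
  R2 <- R2 - (2.2789/5.9605) R1 = R2 - (0.382334) R1:  5.0892 phi_2 + 2.468499 phi_3 = -1.3672
  R3 <- R3 - (-0.4959/5.9605) R1 = R3 - (-0.083198) R1:  2.468499 phi_2 + 5.919242 phi_3 = -2.509401
  R3 <- R3 - (2.468499/5.0892) R2 = R3 - (0.485047) R2:  4.721905 phi_3 = -1.846245
Back-substitution:
  phi_hat_3 = -1.846245 / 4.721905 = -0.390996
  phi_hat_2 = (-1.3672 - (2.468499)(-0.390996)) / 5.0892 = -0.078996
  phi_hat_1 = (2.2789 - (2.2789)(-0.078996) - (-0.4959)(-0.390996)) / 5.9605 = 0.380007
So phi_hat = [0.3800, -0.0790, -0.3910].
Therefore phi_hat_1 = 0.3800.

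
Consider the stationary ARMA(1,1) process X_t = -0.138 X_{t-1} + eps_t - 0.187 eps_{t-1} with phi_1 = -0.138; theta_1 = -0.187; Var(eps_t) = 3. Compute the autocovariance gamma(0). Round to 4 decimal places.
\gamma(0) = 3.3230

Multiply the model equation by X_{t-k} and take expectations. With theta_0 = psi_0 = 1 and psi_j the MA(infinity) weights, this gives
  gamma(k) - sum_i phi_i gamma(k-i) = c_k,
  c_k = sigma^2 * sum_{j=k..q} theta_j psi_{j-k}   (c_k = 0 for k > q),
using gamma(-m) = gamma(m).
psi-weights needed (psi_j = theta_j + sum_i phi_i psi_{j-i}):
  psi_1 = theta_1 + phi_1 = -0.187 + (-0.138) = -0.325
Right-hand sides:
  c_0 = sigma^2 (1 + theta_1 psi_1) = 3 * (1 + (-0.187)(-0.325)) = 3 * 1.060775 = 3.182325
  c_1 = sigma^2 theta_1 = 3 * (-0.187) = -0.561
  c_2 = 0
Equations for k = 0 and k = 1 (AR order 1):
  gamma(0) = phi_1 gamma(1) + c_0
  gamma(1) = phi_1 gamma(0) + c_1
Substituting the second into the first: gamma(0) (1 - phi_1^2) = c_0 + phi_1 c_1, so
  gamma(0) = (c_0 + phi_1 c_1) / (1 - phi_1^2) = (3.182325 + (-0.138)(-0.561)) / (1 - (-0.138)^2) = 3.259743 / 0.980956 = 3.323027.
Therefore gamma(0) = 3.3230 (to 4 decimal places).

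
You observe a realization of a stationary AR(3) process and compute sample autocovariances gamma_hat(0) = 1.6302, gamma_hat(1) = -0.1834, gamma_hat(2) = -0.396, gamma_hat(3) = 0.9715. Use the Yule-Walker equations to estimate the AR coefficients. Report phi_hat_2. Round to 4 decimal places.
\hat\phi_{2} = -0.1770

The Yule-Walker equations for an AR(p) process read, in matrix form,
  Gamma_p phi = r_p,   with   (Gamma_p)_{ij} = gamma(|i - j|),
                       (r_p)_i = gamma(i),   i,j = 1..p.
Substitute the sample gammas (Toeplitz matrix and right-hand side of size 3):
  Gamma_p = [[1.6302, -0.1834, -0.396], [-0.1834, 1.6302, -0.1834], [-0.396, -0.1834, 1.6302]]
  r_p     = [-0.1834, -0.396, 0.9715]
Written out (R1..R3):
  (R1) 1.6302 phi_1 - 0.1834 phi_2 - 0.396 phi_3 = -0.1834
  (R2) -0.1834 phi_1 + 1.6302 phi_2 - 0.1834 phi_3 = -0.396
  (R3) -0.396 phi_1 - 0.1834 phi_2 + 1.6302 phi_3 = 0.9715
Gaussian elimination:
  R2 <- R2 - (-0.1834/1.6302) R1 = R2 - (-0.112502) R1:  1.609567 phi_2 - 0.227951 phi_3 = -0.416633
  R3 <- R3 - (-0.396/1.6302) R1 = R3 - (-0.242915) R1:  -0.227951 phi_2 + 1.534006 phi_3 = 0.926949
  R3 <- R3 - (-0.227951/1.609567) R2 = R3 - (-0.141622) R2:  1.501723 phi_3 = 0.867945
Back-substitution:
  phi_hat_3 = 0.867945 / 1.501723 = 0.577966
  phi_hat_2 = (-0.416633 - (-0.227951)(0.577966)) / 1.609567 = -0.176995
  phi_hat_1 = (-0.1834 - (-0.1834)(-0.176995) - (-0.396)(0.577966)) / 1.6302 = 0.007983
So phi_hat = [0.0080, -0.1770, 0.5780].
Therefore phi_hat_2 = -0.1770.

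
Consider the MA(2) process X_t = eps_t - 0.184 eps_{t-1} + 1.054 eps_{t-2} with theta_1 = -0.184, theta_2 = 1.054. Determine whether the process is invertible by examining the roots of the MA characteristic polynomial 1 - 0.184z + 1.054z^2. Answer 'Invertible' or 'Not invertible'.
\text{Not invertible}

The MA(q) characteristic polynomial is P(z) = 1 - 0.184z + 1.054z^2.
Invertibility requires all roots to lie outside the unit circle, i.e. |z| > 1 for every root.
Set 1 + (-0.184) z + (1.054) z^2 = 0, i.e. a z^2 + b z + c = 0 with a = 1.054, b = -0.184, c = 1.
Discriminant D = b^2 - 4ac = (-0.184)^2 - 4*(1.054)*1 = 0.033856 - (4.216) = -4.182144.
D < 0, so the roots are the complex-conjugate pair z = (-b +/- i sqrt(-D)) / (2a) = 0.0873 +/- 0.9701i.
For a conjugate pair |z|^2 = z * conj(z) = (product of roots) = c/a = 1/(1.054) = 0.948767, so |z| = sqrt(0.948767) = 0.974 for both roots.
Moduli of all roots: 0.9740, 0.9740.
All moduli strictly greater than 1? No.
Verdict: Not invertible.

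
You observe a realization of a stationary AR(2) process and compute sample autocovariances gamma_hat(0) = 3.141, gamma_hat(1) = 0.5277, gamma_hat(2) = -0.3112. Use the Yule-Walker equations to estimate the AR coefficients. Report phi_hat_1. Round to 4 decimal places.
\hat\phi_{1} = 0.1900

The Yule-Walker equations for an AR(p) process read, in matrix form,
  Gamma_p phi = r_p,   with   (Gamma_p)_{ij} = gamma(|i - j|),
                       (r_p)_i = gamma(i),   i,j = 1..p.
Substitute the sample gammas (Toeplitz matrix and right-hand side of size 2):
  Gamma_p = [[3.141, 0.5277], [0.5277, 3.141]]
  r_p     = [0.5277, -0.3112]
Written out:
  3.141 phi_1 + 0.5277 phi_2 = 0.5277
  0.5277 phi_1 + 3.141 phi_2 = -0.3112
Solve by Cramer's rule:
  det = gamma(0)^2 - gamma(1)^2 = (3.141)^2 - (0.5277)^2 = 9.865881 - 0.27846729 = 9.58741371
  phi_hat_1 = [gamma(1) gamma(0) - gamma(1) gamma(2)] / det = [(0.5277)(3.141) - (0.5277)(-0.3112)] / 9.58741371 = 1.82172594 / 9.58741371 = 0.19
  phi_hat_2 = [gamma(0) gamma(2) - gamma(1)^2] / det = [(3.141)(-0.3112) - (0.5277)^2] / 9.58741371 = -1.25594649 / 9.58741371 = -0.131
So phi_hat = [0.1900, -0.1310].
Therefore phi_hat_1 = 0.1900.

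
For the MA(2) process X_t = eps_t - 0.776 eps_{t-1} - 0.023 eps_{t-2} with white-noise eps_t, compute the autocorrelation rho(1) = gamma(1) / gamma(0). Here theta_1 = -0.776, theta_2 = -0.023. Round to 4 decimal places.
\rho(1) = -0.4730

For an MA(q) process with theta_0 = 1, the autocovariance is
  gamma(k) = sigma^2 * sum_{i=0..q-k} theta_i * theta_{i+k},
and rho(k) = gamma(k) / gamma(0). Sigma^2 cancels.
  numerator   = (1)*(-0.776) + (-0.776)*(-0.023) = -0.758152.
  denominator = (1)^2 + (-0.776)^2 + (-0.023)^2 = 1.602705.
  rho(1) = -0.758152 / 1.602705 = -0.4730.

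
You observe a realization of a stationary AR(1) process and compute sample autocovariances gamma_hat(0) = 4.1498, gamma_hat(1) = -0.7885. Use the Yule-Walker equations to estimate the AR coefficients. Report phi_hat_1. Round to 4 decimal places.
\hat\phi_{1} = -0.1900

The Yule-Walker equations for an AR(p) process read, in matrix form,
  Gamma_p phi = r_p,   with   (Gamma_p)_{ij} = gamma(|i - j|),
                       (r_p)_i = gamma(i),   i,j = 1..p.
Substitute the sample gammas (Toeplitz matrix and right-hand side of size 1):
  Gamma_p = [[4.1498]]
  r_p     = [-0.7885]
With p = 1 this is the single equation gamma(0) phi_1 = gamma(1):
  phi_hat_1 = gamma(1) / gamma(0) = -0.7885 / 4.1498 = -0.1900.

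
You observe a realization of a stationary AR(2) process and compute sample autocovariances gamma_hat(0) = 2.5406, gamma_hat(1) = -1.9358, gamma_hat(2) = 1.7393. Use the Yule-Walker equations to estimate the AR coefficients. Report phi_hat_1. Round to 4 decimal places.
\hat\phi_{1} = -0.5729

The Yule-Walker equations for an AR(p) process read, in matrix form,
  Gamma_p phi = r_p,   with   (Gamma_p)_{ij} = gamma(|i - j|),
                       (r_p)_i = gamma(i),   i,j = 1..p.
Substitute the sample gammas (Toeplitz matrix and right-hand side of size 2):
  Gamma_p = [[2.5406, -1.9358], [-1.9358, 2.5406]]
  r_p     = [-1.9358, 1.7393]
Written out:
  2.5406 phi_1 - 1.9358 phi_2 = -1.9358
  -1.9358 phi_1 + 2.5406 phi_2 = 1.7393
Solve by Cramer's rule:
  det = gamma(0)^2 - gamma(1)^2 = (2.5406)^2 - (-1.9358)^2 = 6.45464836 - 3.74732164 = 2.70732672
  phi_hat_1 = [gamma(1) gamma(0) - gamma(1) gamma(2)] / det = [(-1.9358)(2.5406) - (-1.9358)(1.7393)] / 2.70732672 = -1.55115654 / 2.70732672 = -0.5729
  phi_hat_2 = [gamma(0) gamma(2) - gamma(1)^2] / det = [(2.5406)(1.7393) - (-1.9358)^2] / 2.70732672 = 0.67154394 / 2.70732672 = 0.248
So phi_hat = [-0.5729, 0.2480].
Therefore phi_hat_1 = -0.5729.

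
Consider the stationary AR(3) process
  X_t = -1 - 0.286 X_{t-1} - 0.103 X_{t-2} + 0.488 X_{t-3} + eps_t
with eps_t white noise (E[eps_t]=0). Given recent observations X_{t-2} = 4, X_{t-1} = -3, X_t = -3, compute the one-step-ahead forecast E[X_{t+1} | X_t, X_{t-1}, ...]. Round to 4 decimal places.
E[X_{t+1} \mid \mathcal F_t] = 2.1190

For an AR(p) model X_t = c + sum_i phi_i X_{t-i} + eps_t, the
one-step-ahead conditional mean is
  E[X_{t+1} | X_t, ...] = c + sum_i phi_i X_{t+1-i}.
Substitute known values:
  E[X_{t+1} | ...] = -1 + (-0.286) * (-3) + (-0.103) * (-3) + (0.488) * (4)
                   = 2.1190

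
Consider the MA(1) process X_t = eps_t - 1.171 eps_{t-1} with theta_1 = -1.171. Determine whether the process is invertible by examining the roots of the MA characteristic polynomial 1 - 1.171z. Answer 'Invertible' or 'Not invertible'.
\text{Not invertible}

The MA(q) characteristic polynomial is P(z) = 1 - 1.171z.
Invertibility requires all roots to lie outside the unit circle, i.e. |z| > 1 for every root.
This is linear in z: 1 + (-1.171) z = 0  =>  z = -1/(-1.171) = 0.853971,  |z| = 0.853971.
Moduli of all roots: 0.8540.
All moduli strictly greater than 1? No.
Verdict: Not invertible.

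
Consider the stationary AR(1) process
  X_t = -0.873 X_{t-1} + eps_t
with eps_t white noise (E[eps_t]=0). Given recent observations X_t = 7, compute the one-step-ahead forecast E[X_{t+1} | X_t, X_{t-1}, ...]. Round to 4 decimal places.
E[X_{t+1} \mid \mathcal F_t] = -6.1110

For an AR(p) model X_t = c + sum_i phi_i X_{t-i} + eps_t, the
one-step-ahead conditional mean is
  E[X_{t+1} | X_t, ...] = c + sum_i phi_i X_{t+1-i}.
Substitute known values:
  E[X_{t+1} | ...] = (-0.873) * (7)
                   = -6.1110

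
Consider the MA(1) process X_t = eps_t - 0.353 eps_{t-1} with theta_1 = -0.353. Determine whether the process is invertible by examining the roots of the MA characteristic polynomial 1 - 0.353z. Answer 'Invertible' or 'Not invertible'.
\text{Invertible}

The MA(q) characteristic polynomial is P(z) = 1 - 0.353z.
Invertibility requires all roots to lie outside the unit circle, i.e. |z| > 1 for every root.
This is linear in z: 1 + (-0.353) z = 0  =>  z = -1/(-0.353) = 2.832861,  |z| = 2.832861.
Moduli of all roots: 2.8329.
All moduli strictly greater than 1? Yes.
Verdict: Invertible.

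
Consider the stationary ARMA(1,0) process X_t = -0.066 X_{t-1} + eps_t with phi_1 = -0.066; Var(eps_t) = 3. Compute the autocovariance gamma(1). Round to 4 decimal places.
\gamma(1) = -0.1989

Multiply the model equation by X_{t-k} and take expectations. With theta_0 = psi_0 = 1 and psi_j the MA(infinity) weights, this gives
  gamma(k) - sum_i phi_i gamma(k-i) = c_k,
  c_k = sigma^2 * sum_{j=k..q} theta_j psi_{j-k}   (c_k = 0 for k > q),
using gamma(-m) = gamma(m).
Pure AR (q = 0): c_0 = sigma^2 = 3, c_k = 0 for k >= 1.
Equations for k = 0 and k = 1 (AR order 1):
  gamma(0) = phi_1 gamma(1) + c_0
  gamma(1) = phi_1 gamma(0) + c_1
Substituting the second into the first: gamma(0) (1 - phi_1^2) = c_0 + phi_1 c_1, so
  gamma(0) = c_0 / (1 - phi_1^2) = 3 / (1 - (-0.066)^2) = 3 / 0.995644 = 3.013125.
  gamma(1) = phi_1 gamma(0) = (-0.066)(3.013125) = -0.198866.
Therefore gamma(1) = -0.1989 (to 4 decimal places).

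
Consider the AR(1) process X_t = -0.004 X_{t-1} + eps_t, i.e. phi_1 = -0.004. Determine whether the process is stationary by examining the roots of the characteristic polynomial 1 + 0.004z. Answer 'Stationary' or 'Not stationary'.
\text{Stationary}

The AR(p) characteristic polynomial is P(z) = 1 + 0.004z.
Stationarity requires all roots to lie outside the unit circle, i.e. |z| > 1 for every root.
This is linear in z: 1 + (0.004) z = 0  =>  z = -1/(0.004) = -250,  |z| = 250.
Moduli of all roots: 250.0000.
All moduli strictly greater than 1? Yes.
Verdict: Stationary.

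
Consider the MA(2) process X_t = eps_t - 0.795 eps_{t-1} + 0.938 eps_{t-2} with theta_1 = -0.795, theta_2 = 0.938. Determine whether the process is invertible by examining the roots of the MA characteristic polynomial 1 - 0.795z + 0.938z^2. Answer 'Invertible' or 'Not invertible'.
\text{Invertible}

The MA(q) characteristic polynomial is P(z) = 1 - 0.795z + 0.938z^2.
Invertibility requires all roots to lie outside the unit circle, i.e. |z| > 1 for every root.
Set 1 + (-0.795) z + (0.938) z^2 = 0, i.e. a z^2 + b z + c = 0 with a = 0.938, b = -0.795, c = 1.
Discriminant D = b^2 - 4ac = (-0.795)^2 - 4*(0.938)*1 = 0.632025 - (3.752) = -3.119975.
D < 0, so the roots are the complex-conjugate pair z = (-b +/- i sqrt(-D)) / (2a) = 0.4238 +/- 0.9415i.
For a conjugate pair |z|^2 = z * conj(z) = (product of roots) = c/a = 1/(0.938) = 1.066098, so |z| = sqrt(1.066098) = 1.0325 for both roots.
Moduli of all roots: 1.0325, 1.0325.
All moduli strictly greater than 1? Yes.
Verdict: Invertible.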